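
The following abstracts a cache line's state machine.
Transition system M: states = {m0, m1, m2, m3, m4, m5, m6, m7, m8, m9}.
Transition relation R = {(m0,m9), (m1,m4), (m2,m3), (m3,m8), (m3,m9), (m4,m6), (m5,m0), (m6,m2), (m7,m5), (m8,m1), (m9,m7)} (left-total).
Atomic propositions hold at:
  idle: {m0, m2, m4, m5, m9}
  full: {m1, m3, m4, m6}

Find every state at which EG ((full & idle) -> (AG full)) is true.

Sat(full & idle) = {m4}
AG full: greatest fixpoint, start Z0 = {m1, m3, m4, m6}, keep only states in Sat with every successor in Z. Z1 = {m1, m4}; Z2 = {m1}; Z3 = ∅; fixed.
Sat(AG full) = ∅
Sat((full & idle) -> (AG full)) = {m0, m1, m2, m3, m5, m6, m7, m8, m9}
EG ((full & idle) -> (AG full)): greatest fixpoint, start Z0 = {m0, m1, m2, m3, m5, m6, m7, m8, m9}, keep only states in Sat with some successor in Z. Z1 = {m0, m2, m3, m5, m6, m7, m8, m9}; Z2 = {m0, m2, m3, m5, m6, m7, m9}; fixed.
Sat(EG ((full & idle) -> (AG full))) = {m0, m2, m3, m5, m6, m7, m9}

{m0, m2, m3, m5, m6, m7, m9}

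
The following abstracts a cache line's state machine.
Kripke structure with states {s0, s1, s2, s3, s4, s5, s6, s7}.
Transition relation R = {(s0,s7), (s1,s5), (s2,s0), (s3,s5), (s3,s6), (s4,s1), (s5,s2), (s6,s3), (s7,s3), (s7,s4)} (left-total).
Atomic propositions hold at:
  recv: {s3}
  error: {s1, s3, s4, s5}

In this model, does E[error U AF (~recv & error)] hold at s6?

Sat(~recv) = {s0, s1, s2, s4, s5, s6, s7}
Sat(~recv & error) = {s1, s4, s5}
AF (~recv & error): least fixpoint, start Z0 = {s1, s4, s5}, add states with every successor in Z. Already a fixed point.
Sat(AF (~recv & error)) = {s1, s4, s5}
E[error U AF (~recv & error)]: least fixpoint, start Z0 = Sat(AF (~recv & error)) = {s1, s4, s5}, add states in Sat(error) with some successor in Z. Z1 = {s1, s3, s4, s5}; fixed.
Sat(E[error U AF (~recv & error)]) = {s1, s3, s4, s5}
s6 ∉ Sat(E[error U AF (~recv & error)]) = {s1, s3, s4, s5}, so the formula does not hold at s6.

No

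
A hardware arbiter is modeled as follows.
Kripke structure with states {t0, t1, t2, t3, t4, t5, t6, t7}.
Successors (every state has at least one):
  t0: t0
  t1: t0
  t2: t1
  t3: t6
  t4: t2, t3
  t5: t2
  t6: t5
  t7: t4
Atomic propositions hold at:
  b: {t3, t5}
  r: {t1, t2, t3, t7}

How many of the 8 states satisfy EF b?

5

EF b: least fixpoint, start Z0 = {t3, t5}, add states with some successor in Z. Z1 = {t3, t4, t5, t6}; Z2 = {t3, t4, t5, t6, t7}; fixed.
Sat(EF b) = {t3, t4, t5, t6, t7}
|Sat(EF b)| = |{t3, t4, t5, t6, t7}| = 5.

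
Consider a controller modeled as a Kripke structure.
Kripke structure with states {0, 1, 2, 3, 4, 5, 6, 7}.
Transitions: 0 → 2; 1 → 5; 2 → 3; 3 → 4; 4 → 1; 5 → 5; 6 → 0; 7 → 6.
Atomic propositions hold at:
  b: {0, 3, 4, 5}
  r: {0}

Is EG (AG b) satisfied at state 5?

AG b: greatest fixpoint, start Z0 = {0, 3, 4, 5}, keep only states in Sat with every successor in Z. Z1 = {3, 5}; Z2 = {5}; fixed.
Sat(AG b) = {5}
EG (AG b): greatest fixpoint, start Z0 = {5}, keep only states in Sat with some successor in Z. Already a fixed point.
Sat(EG (AG b)) = {5}
5 ∈ Sat(EG (AG b)) = {5}, so the formula holds at 5.

Yes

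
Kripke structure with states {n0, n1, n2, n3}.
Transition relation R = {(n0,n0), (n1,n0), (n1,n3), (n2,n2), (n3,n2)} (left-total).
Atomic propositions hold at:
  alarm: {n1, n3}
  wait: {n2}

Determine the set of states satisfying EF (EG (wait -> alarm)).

Sat(wait -> alarm) = {n0, n1, n3}
EG (wait -> alarm): greatest fixpoint, start Z0 = {n0, n1, n3}, keep only states in Sat with some successor in Z. Z1 = {n0, n1}; fixed.
Sat(EG (wait -> alarm)) = {n0, n1}
EF (EG (wait -> alarm)): least fixpoint, start Z0 = {n0, n1}, add states with some successor in Z. Already a fixed point.
Sat(EF (EG (wait -> alarm))) = {n0, n1}

{n0, n1}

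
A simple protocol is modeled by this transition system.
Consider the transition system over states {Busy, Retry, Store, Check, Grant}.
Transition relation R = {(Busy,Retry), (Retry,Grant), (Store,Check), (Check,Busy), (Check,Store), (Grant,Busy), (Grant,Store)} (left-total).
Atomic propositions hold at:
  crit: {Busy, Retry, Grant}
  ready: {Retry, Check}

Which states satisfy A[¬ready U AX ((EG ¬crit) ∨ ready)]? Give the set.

Sat(¬ready) = {Busy, Store, Grant}
Sat(¬crit) = {Store, Check}
EG ¬crit: greatest fixpoint, start Z0 = {Store, Check}, keep only states in Sat with some successor in Z. Already a fixed point.
Sat(EG ¬crit) = {Store, Check}
Sat((EG ¬crit) ∨ ready) = {Retry, Store, Check}
Sat(AX ((EG ¬crit) ∨ ready)) = {s : every successor in {Retry, Store, Check}} = {Busy, Store}
A[¬ready U AX ((EG ¬crit) ∨ ready)]: least fixpoint, start Z0 = Sat(AX ((EG ¬crit) ∨ ready)) = {Busy, Store}, add states in Sat(¬ready) with every successor in Z. Z1 = {Busy, Store, Grant}; fixed.
Sat(A[¬ready U AX ((EG ¬crit) ∨ ready)]) = {Busy, Store, Grant}

{Busy, Store, Grant}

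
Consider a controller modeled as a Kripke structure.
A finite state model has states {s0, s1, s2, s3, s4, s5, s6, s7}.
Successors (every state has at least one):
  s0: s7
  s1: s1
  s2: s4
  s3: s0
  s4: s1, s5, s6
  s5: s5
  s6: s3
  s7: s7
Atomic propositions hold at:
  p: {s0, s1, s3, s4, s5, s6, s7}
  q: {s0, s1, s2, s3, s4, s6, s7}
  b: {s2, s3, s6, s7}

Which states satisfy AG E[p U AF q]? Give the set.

{s0, s1, s3, s6, s7}

AF q: least fixpoint, start Z0 = {s0, s1, s2, s3, s4, s6, s7}, add states with every successor in Z. Already a fixed point.
Sat(AF q) = {s0, s1, s2, s3, s4, s6, s7}
E[p U AF q]: least fixpoint, start Z0 = Sat(AF q) = {s0, s1, s2, s3, s4, s6, s7}, add states in Sat(p) with some successor in Z. Already a fixed point.
Sat(E[p U AF q]) = {s0, s1, s2, s3, s4, s6, s7}
AG E[p U AF q]: greatest fixpoint, start Z0 = {s0, s1, s2, s3, s4, s6, s7}, keep only states in Sat with every successor in Z. Z1 = {s0, s1, s2, s3, s6, s7}; Z2 = {s0, s1, s3, s6, s7}; fixed.
Sat(AG E[p U AF q]) = {s0, s1, s3, s6, s7}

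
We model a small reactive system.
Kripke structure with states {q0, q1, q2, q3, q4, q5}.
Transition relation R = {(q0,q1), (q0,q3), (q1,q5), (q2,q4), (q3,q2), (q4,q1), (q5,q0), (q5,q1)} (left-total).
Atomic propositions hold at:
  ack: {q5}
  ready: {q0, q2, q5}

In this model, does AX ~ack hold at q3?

Sat(~ack) = {q0, q1, q2, q3, q4}
Sat(AX ~ack) = {s : every successor in {q0, q1, q2, q3, q4}} = {q0, q2, q3, q4, q5}
q3 ∈ Sat(AX ~ack) = {q0, q2, q3, q4, q5}, so the formula holds at q3.

Yes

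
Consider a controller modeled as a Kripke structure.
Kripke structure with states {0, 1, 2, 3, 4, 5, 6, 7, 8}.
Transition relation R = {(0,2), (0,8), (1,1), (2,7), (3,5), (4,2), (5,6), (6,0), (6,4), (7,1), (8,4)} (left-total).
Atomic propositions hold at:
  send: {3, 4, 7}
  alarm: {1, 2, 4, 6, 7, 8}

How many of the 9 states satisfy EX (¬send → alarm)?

Sat(¬send) = {0, 1, 2, 5, 6, 8}
Sat(¬send → alarm) = {1, 2, 3, 4, 6, 7, 8}
Sat(EX (¬send → alarm)) = {s : some successor in {1, 2, 3, 4, 6, 7, 8}} = {0, 1, 2, 4, 5, 6, 7, 8}
|Sat(EX (¬send → alarm))| = |{0, 1, 2, 4, 5, 6, 7, 8}| = 8.

8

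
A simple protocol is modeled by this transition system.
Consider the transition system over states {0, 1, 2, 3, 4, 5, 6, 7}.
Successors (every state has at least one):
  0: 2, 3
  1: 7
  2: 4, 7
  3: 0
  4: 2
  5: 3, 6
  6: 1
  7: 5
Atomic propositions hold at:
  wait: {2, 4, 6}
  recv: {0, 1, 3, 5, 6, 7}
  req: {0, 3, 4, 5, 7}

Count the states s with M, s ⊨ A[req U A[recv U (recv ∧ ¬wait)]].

6

Sat(¬wait) = {0, 1, 3, 5, 7}
Sat(recv ∧ ¬wait) = {0, 1, 3, 5, 7}
A[recv U (recv ∧ ¬wait)]: least fixpoint, start Z0 = Sat((recv ∧ ¬wait)) = {0, 1, 3, 5, 7}, add states in Sat(recv) with every successor in Z. Z1 = {0, 1, 3, 5, 6, 7}; fixed.
Sat(A[recv U (recv ∧ ¬wait)]) = {0, 1, 3, 5, 6, 7}
A[req U A[recv U (recv ∧ ¬wait)]]: least fixpoint, start Z0 = Sat(A[recv U (recv ∧ ¬wait)]) = {0, 1, 3, 5, 6, 7}, add states in Sat(req) with every successor in Z. Already a fixed point.
Sat(A[req U A[recv U (recv ∧ ¬wait)]]) = {0, 1, 3, 5, 6, 7}
|Sat(A[req U A[recv U (recv ∧ ¬wait)]])| = |{0, 1, 3, 5, 6, 7}| = 6.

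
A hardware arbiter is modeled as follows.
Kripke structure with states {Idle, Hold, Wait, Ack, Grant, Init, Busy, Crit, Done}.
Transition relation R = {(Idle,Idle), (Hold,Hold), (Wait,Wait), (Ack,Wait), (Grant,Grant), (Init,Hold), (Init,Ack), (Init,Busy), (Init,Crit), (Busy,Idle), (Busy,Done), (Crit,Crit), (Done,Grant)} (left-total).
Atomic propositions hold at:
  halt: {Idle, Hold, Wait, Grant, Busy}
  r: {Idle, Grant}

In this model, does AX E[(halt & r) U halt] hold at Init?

Sat(halt & r) = {Idle, Grant}
E[(halt & r) U halt]: least fixpoint, start Z0 = Sat(halt) = {Idle, Hold, Wait, Grant, Busy}, add states in Sat(halt & r) with some successor in Z. Already a fixed point.
Sat(E[(halt & r) U halt]) = {Idle, Hold, Wait, Grant, Busy}
Sat(AX E[(halt & r) U halt]) = {s : every successor in {Idle, Hold, Wait, Grant, Busy}} = {Idle, Hold, Wait, Ack, Grant, Done}
Init ∉ Sat(AX E[(halt & r) U halt]) = {Idle, Hold, Wait, Ack, Grant, Done}, so the formula does not hold at Init.

No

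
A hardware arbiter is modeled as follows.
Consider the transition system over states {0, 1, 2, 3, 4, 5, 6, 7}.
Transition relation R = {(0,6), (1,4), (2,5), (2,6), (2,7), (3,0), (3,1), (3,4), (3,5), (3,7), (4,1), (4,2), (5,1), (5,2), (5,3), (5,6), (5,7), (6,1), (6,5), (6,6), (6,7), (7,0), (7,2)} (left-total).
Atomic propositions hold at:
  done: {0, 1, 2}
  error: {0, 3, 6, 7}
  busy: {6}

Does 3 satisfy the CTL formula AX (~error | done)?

No

Sat(~error) = {1, 2, 4, 5}
Sat(~error | done) = {0, 1, 2, 4, 5}
Sat(AX (~error | done)) = {s : every successor in {0, 1, 2, 4, 5}} = {1, 4, 7}
3 ∉ Sat(AX (~error | done)) = {1, 4, 7}, so the formula does not hold at 3.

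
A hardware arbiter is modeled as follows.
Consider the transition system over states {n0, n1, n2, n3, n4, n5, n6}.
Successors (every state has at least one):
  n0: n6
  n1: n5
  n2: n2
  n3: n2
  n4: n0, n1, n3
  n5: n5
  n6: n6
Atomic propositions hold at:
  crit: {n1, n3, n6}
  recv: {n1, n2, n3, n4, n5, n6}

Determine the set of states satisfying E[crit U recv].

{n1, n2, n3, n4, n5, n6}

E[crit U recv]: least fixpoint, start Z0 = Sat(recv) = {n1, n2, n3, n4, n5, n6}, add states in Sat(crit) with some successor in Z. Already a fixed point.
Sat(E[crit U recv]) = {n1, n2, n3, n4, n5, n6}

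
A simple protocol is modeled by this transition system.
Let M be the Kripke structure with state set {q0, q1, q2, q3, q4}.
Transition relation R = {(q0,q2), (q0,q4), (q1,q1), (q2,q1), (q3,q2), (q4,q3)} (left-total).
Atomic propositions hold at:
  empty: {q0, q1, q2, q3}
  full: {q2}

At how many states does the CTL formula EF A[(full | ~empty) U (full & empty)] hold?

Sat(~empty) = {q4}
Sat(full | ~empty) = {q2, q4}
Sat(full & empty) = {q2}
A[(full | ~empty) U (full & empty)]: least fixpoint, start Z0 = Sat((full & empty)) = {q2}, add states in Sat(full | ~empty) with every successor in Z. Already a fixed point.
Sat(A[(full | ~empty) U (full & empty)]) = {q2}
EF A[(full | ~empty) U (full & empty)]: least fixpoint, start Z0 = {q2}, add states with some successor in Z. Z1 = {q0, q2, q3}; Z2 = {q0, q2, q3, q4}; fixed.
Sat(EF A[(full | ~empty) U (full & empty)]) = {q0, q2, q3, q4}
|Sat(EF A[(full | ~empty) U (full & empty)])| = |{q0, q2, q3, q4}| = 4.

4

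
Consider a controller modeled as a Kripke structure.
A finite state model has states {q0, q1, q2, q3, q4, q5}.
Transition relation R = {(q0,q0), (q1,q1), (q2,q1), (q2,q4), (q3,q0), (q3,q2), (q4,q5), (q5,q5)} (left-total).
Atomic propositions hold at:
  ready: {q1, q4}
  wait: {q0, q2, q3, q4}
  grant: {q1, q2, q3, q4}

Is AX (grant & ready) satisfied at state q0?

Sat(grant & ready) = {q1, q4}
Sat(AX (grant & ready)) = {s : every successor in {q1, q4}} = {q1, q2}
q0 ∉ Sat(AX (grant & ready)) = {q1, q2}, so the formula does not hold at q0.

No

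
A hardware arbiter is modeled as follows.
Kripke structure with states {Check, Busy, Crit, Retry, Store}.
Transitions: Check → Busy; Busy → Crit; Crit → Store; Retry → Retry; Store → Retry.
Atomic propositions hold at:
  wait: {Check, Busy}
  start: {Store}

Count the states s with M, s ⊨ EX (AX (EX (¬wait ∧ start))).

Sat(¬wait) = {Crit, Retry, Store}
Sat(¬wait ∧ start) = {Store}
Sat(EX (¬wait ∧ start)) = {s : some successor in {Store}} = {Crit}
Sat(AX (EX (¬wait ∧ start))) = {s : every successor in {Crit}} = {Busy}
Sat(EX (AX (EX (¬wait ∧ start)))) = {s : some successor in {Busy}} = {Check}
|Sat(EX (AX (EX (¬wait ∧ start))))| = |{Check}| = 1.

1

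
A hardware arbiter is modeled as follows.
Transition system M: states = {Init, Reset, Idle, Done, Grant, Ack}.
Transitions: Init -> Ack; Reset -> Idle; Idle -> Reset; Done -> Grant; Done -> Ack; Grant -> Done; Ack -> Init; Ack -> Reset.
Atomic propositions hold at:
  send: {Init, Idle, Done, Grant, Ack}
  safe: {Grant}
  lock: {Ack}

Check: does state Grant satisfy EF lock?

Yes

EF lock: least fixpoint, start Z0 = {Ack}, add states with some successor in Z. Z1 = {Init, Done, Ack}; Z2 = {Init, Done, Grant, Ack}; fixed.
Sat(EF lock) = {Init, Done, Grant, Ack}
Grant ∈ Sat(EF lock) = {Init, Done, Grant, Ack}, so the formula holds at Grant.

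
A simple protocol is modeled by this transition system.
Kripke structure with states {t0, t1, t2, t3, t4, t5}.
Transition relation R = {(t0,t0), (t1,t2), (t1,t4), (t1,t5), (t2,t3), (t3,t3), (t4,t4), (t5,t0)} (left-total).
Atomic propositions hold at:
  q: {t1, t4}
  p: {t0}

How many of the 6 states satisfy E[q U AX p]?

Sat(AX p) = {s : every successor in {t0}} = {t0, t5}
E[q U AX p]: least fixpoint, start Z0 = Sat(AX p) = {t0, t5}, add states in Sat(q) with some successor in Z. Z1 = {t0, t1, t5}; fixed.
Sat(E[q U AX p]) = {t0, t1, t5}
|Sat(E[q U AX p])| = |{t0, t1, t5}| = 3.

3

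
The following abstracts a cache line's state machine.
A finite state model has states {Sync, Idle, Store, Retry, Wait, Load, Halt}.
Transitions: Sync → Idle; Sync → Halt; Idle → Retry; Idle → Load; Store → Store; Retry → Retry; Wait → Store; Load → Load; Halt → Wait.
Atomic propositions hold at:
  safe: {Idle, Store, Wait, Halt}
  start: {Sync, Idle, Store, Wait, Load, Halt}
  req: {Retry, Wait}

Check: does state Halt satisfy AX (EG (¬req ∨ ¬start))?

No

Sat(¬req) = {Sync, Idle, Store, Load, Halt}
Sat(¬start) = {Retry}
Sat(¬req ∨ ¬start) = {Sync, Idle, Store, Retry, Load, Halt}
EG (¬req ∨ ¬start): greatest fixpoint, start Z0 = {Sync, Idle, Store, Retry, Load, Halt}, keep only states in Sat with some successor in Z. Z1 = {Sync, Idle, Store, Retry, Load}; fixed.
Sat(EG (¬req ∨ ¬start)) = {Sync, Idle, Store, Retry, Load}
Sat(AX (EG (¬req ∨ ¬start))) = {s : every successor in {Sync, Idle, Store, Retry, Load}} = {Idle, Store, Retry, Wait, Load}
Halt ∉ Sat(AX (EG (¬req ∨ ¬start))) = {Idle, Store, Retry, Wait, Load}, so the formula does not hold at Halt.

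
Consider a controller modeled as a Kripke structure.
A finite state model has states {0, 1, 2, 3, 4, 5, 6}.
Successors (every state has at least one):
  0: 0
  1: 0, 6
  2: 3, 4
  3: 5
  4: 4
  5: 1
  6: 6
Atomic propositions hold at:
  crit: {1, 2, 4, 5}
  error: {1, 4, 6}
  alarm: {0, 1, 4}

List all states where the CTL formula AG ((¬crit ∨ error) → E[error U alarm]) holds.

{0, 4}

Sat(¬crit) = {0, 3, 6}
Sat(¬crit ∨ error) = {0, 1, 3, 4, 6}
E[error U alarm]: least fixpoint, start Z0 = Sat(alarm) = {0, 1, 4}, add states in Sat(error) with some successor in Z. Already a fixed point.
Sat(E[error U alarm]) = {0, 1, 4}
Sat((¬crit ∨ error) → E[error U alarm]) = {0, 1, 2, 4, 5}
AG ((¬crit ∨ error) → E[error U alarm]): greatest fixpoint, start Z0 = {0, 1, 2, 4, 5}, keep only states in Sat with every successor in Z. Z1 = {0, 4, 5}; Z2 = {0, 4}; fixed.
Sat(AG ((¬crit ∨ error) → E[error U alarm])) = {0, 4}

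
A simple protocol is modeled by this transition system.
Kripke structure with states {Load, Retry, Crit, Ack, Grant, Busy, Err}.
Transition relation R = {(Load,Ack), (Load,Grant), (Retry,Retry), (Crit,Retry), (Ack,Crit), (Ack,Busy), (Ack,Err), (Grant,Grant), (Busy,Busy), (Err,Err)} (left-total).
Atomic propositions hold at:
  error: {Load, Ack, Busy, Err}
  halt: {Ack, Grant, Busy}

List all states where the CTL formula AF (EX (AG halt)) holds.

{Load, Ack, Grant, Busy}

AG halt: greatest fixpoint, start Z0 = {Ack, Grant, Busy}, keep only states in Sat with every successor in Z. Z1 = {Grant, Busy}; fixed.
Sat(AG halt) = {Grant, Busy}
Sat(EX (AG halt)) = {s : some successor in {Grant, Busy}} = {Load, Ack, Grant, Busy}
AF (EX (AG halt)): least fixpoint, start Z0 = {Load, Ack, Grant, Busy}, add states with every successor in Z. Already a fixed point.
Sat(AF (EX (AG halt))) = {Load, Ack, Grant, Busy}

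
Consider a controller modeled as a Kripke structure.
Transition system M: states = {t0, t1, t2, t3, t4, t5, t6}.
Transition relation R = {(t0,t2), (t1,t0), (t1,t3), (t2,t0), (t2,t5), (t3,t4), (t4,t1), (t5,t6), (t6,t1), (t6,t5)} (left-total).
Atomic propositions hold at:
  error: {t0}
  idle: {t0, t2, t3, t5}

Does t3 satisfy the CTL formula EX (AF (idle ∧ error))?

Sat(idle ∧ error) = {t0}
AF (idle ∧ error): least fixpoint, start Z0 = {t0}, add states with every successor in Z. Already a fixed point.
Sat(AF (idle ∧ error)) = {t0}
Sat(EX (AF (idle ∧ error))) = {s : some successor in {t0}} = {t1, t2}
t3 ∉ Sat(EX (AF (idle ∧ error))) = {t1, t2}, so the formula does not hold at t3.

No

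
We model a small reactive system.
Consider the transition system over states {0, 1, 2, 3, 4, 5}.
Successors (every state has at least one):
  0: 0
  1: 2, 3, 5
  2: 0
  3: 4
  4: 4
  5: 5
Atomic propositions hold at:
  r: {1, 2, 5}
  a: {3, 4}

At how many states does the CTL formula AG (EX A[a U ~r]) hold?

Sat(~r) = {0, 3, 4}
A[a U ~r]: least fixpoint, start Z0 = Sat(~r) = {0, 3, 4}, add states in Sat(a) with every successor in Z. Already a fixed point.
Sat(A[a U ~r]) = {0, 3, 4}
Sat(EX A[a U ~r]) = {s : some successor in {0, 3, 4}} = {0, 1, 2, 3, 4}
AG (EX A[a U ~r]): greatest fixpoint, start Z0 = {0, 1, 2, 3, 4}, keep only states in Sat with every successor in Z. Z1 = {0, 2, 3, 4}; fixed.
Sat(AG (EX A[a U ~r])) = {0, 2, 3, 4}
|Sat(AG (EX A[a U ~r]))| = |{0, 2, 3, 4}| = 4.

4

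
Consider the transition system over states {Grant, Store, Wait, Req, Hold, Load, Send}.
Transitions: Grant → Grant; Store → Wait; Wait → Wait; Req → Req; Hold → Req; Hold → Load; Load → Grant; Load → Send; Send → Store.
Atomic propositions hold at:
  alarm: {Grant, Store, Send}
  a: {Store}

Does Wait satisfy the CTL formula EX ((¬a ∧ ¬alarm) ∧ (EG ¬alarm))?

Sat(¬a) = {Grant, Wait, Req, Hold, Load, Send}
Sat(¬alarm) = {Wait, Req, Hold, Load}
Sat(¬a ∧ ¬alarm) = {Wait, Req, Hold, Load}
EG ¬alarm: greatest fixpoint, start Z0 = {Wait, Req, Hold, Load}, keep only states in Sat with some successor in Z. Z1 = {Wait, Req, Hold}; fixed.
Sat(EG ¬alarm) = {Wait, Req, Hold}
Sat((¬a ∧ ¬alarm) ∧ (EG ¬alarm)) = {Wait, Req, Hold}
Sat(EX ((¬a ∧ ¬alarm) ∧ (EG ¬alarm))) = {s : some successor in {Wait, Req, Hold}} = {Store, Wait, Req, Hold}
Wait ∈ Sat(EX ((¬a ∧ ¬alarm) ∧ (EG ¬alarm))) = {Store, Wait, Req, Hold}, so the formula holds at Wait.

Yes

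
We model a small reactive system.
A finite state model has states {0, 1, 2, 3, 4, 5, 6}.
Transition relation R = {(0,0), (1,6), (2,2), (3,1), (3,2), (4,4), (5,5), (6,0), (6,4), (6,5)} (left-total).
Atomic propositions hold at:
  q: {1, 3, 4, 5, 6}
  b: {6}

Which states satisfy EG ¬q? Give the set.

{0, 2}

Sat(¬q) = {0, 2}
EG ¬q: greatest fixpoint, start Z0 = {0, 2}, keep only states in Sat with some successor in Z. Already a fixed point.
Sat(EG ¬q) = {0, 2}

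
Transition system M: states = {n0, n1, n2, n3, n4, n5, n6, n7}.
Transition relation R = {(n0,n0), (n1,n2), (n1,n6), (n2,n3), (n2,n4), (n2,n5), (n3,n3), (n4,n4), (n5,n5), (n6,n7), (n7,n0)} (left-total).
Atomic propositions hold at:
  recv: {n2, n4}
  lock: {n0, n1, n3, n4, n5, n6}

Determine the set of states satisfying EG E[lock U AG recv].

AG recv: greatest fixpoint, start Z0 = {n2, n4}, keep only states in Sat with every successor in Z. Z1 = {n4}; fixed.
Sat(AG recv) = {n4}
E[lock U AG recv]: least fixpoint, start Z0 = Sat(AG recv) = {n4}, add states in Sat(lock) with some successor in Z. Already a fixed point.
Sat(E[lock U AG recv]) = {n4}
EG E[lock U AG recv]: greatest fixpoint, start Z0 = {n4}, keep only states in Sat with some successor in Z. Already a fixed point.
Sat(EG E[lock U AG recv]) = {n4}

{n4}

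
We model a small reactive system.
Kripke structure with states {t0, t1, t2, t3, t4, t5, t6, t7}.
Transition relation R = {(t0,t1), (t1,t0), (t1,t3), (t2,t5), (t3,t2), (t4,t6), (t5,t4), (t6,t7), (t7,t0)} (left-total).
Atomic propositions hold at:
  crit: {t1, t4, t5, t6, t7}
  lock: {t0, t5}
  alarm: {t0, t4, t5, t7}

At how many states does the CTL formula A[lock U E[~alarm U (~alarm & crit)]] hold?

Sat(~alarm) = {t1, t2, t3, t6}
Sat(~alarm & crit) = {t1, t6}
E[~alarm U (~alarm & crit)]: least fixpoint, start Z0 = Sat((~alarm & crit)) = {t1, t6}, add states in Sat(~alarm) with some successor in Z. Already a fixed point.
Sat(E[~alarm U (~alarm & crit)]) = {t1, t6}
A[lock U E[~alarm U (~alarm & crit)]]: least fixpoint, start Z0 = Sat(E[~alarm U (~alarm & crit)]) = {t1, t6}, add states in Sat(lock) with every successor in Z. Z1 = {t0, t1, t6}; fixed.
Sat(A[lock U E[~alarm U (~alarm & crit)]]) = {t0, t1, t6}
|Sat(A[lock U E[~alarm U (~alarm & crit)]])| = |{t0, t1, t6}| = 3.

3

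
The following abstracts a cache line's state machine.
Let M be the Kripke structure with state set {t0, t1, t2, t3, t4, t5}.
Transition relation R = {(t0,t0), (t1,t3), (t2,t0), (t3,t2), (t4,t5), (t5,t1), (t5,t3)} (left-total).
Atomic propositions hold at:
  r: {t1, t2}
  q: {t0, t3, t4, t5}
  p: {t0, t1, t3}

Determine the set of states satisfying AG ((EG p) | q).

EG p: greatest fixpoint, start Z0 = {t0, t1, t3}, keep only states in Sat with some successor in Z. Z1 = {t0, t1}; Z2 = {t0}; fixed.
Sat(EG p) = {t0}
Sat((EG p) | q) = {t0, t3, t4, t5}
AG ((EG p) | q): greatest fixpoint, start Z0 = {t0, t3, t4, t5}, keep only states in Sat with every successor in Z. Z1 = {t0, t4}; Z2 = {t0}; fixed.
Sat(AG ((EG p) | q)) = {t0}

{t0}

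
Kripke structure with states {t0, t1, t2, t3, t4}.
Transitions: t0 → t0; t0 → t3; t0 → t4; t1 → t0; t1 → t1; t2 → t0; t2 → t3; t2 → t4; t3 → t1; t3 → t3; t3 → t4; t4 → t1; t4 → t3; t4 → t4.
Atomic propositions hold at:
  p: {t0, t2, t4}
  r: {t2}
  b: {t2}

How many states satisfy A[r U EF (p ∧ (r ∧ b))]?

1

Sat(r ∧ b) = {t2}
Sat(p ∧ (r ∧ b)) = {t2}
EF (p ∧ (r ∧ b)): least fixpoint, start Z0 = {t2}, add states with some successor in Z. Already a fixed point.
Sat(EF (p ∧ (r ∧ b))) = {t2}
A[r U EF (p ∧ (r ∧ b))]: least fixpoint, start Z0 = Sat(EF (p ∧ (r ∧ b))) = {t2}, add states in Sat(r) with every successor in Z. Already a fixed point.
Sat(A[r U EF (p ∧ (r ∧ b))]) = {t2}
|Sat(A[r U EF (p ∧ (r ∧ b))])| = |{t2}| = 1.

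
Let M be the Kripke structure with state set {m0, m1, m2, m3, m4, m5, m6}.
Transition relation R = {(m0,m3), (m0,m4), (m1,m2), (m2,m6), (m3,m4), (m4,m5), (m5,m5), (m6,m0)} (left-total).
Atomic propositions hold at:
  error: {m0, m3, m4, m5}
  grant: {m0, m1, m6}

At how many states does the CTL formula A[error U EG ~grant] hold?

4

Sat(~grant) = {m2, m3, m4, m5}
EG ~grant: greatest fixpoint, start Z0 = {m2, m3, m4, m5}, keep only states in Sat with some successor in Z. Z1 = {m3, m4, m5}; fixed.
Sat(EG ~grant) = {m3, m4, m5}
A[error U EG ~grant]: least fixpoint, start Z0 = Sat(EG ~grant) = {m3, m4, m5}, add states in Sat(error) with every successor in Z. Z1 = {m0, m3, m4, m5}; fixed.
Sat(A[error U EG ~grant]) = {m0, m3, m4, m5}
|Sat(A[error U EG ~grant])| = |{m0, m3, m4, m5}| = 4.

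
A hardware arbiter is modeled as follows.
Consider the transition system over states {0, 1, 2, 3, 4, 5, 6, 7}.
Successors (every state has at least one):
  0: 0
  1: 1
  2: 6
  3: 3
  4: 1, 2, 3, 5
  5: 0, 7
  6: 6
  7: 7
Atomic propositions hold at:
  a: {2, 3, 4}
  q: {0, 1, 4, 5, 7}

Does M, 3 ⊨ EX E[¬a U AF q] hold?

Sat(¬a) = {0, 1, 5, 6, 7}
AF q: least fixpoint, start Z0 = {0, 1, 4, 5, 7}, add states with every successor in Z. Already a fixed point.
Sat(AF q) = {0, 1, 4, 5, 7}
E[¬a U AF q]: least fixpoint, start Z0 = Sat(AF q) = {0, 1, 4, 5, 7}, add states in Sat(¬a) with some successor in Z. Already a fixed point.
Sat(E[¬a U AF q]) = {0, 1, 4, 5, 7}
Sat(EX E[¬a U AF q]) = {s : some successor in {0, 1, 4, 5, 7}} = {0, 1, 4, 5, 7}
3 ∉ Sat(EX E[¬a U AF q]) = {0, 1, 4, 5, 7}, so the formula does not hold at 3.

No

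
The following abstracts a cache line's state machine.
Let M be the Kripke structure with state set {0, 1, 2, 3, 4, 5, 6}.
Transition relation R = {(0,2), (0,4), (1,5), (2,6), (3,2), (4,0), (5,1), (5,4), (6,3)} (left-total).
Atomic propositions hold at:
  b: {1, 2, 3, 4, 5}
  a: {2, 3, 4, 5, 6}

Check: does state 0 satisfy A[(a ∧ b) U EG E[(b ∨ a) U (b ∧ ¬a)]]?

No

Sat(a ∧ b) = {2, 3, 4, 5}
Sat(b ∨ a) = {1, 2, 3, 4, 5, 6}
Sat(¬a) = {0, 1}
Sat(b ∧ ¬a) = {1}
E[(b ∨ a) U (b ∧ ¬a)]: least fixpoint, start Z0 = Sat((b ∧ ¬a)) = {1}, add states in Sat(b ∨ a) with some successor in Z. Z1 = {1, 5}; fixed.
Sat(E[(b ∨ a) U (b ∧ ¬a)]) = {1, 5}
EG E[(b ∨ a) U (b ∧ ¬a)]: greatest fixpoint, start Z0 = {1, 5}, keep only states in Sat with some successor in Z. Already a fixed point.
Sat(EG E[(b ∨ a) U (b ∧ ¬a)]) = {1, 5}
A[(a ∧ b) U EG E[(b ∨ a) U (b ∧ ¬a)]]: least fixpoint, start Z0 = Sat(EG E[(b ∨ a) U (b ∧ ¬a)]) = {1, 5}, add states in Sat(a ∧ b) with every successor in Z. Already a fixed point.
Sat(A[(a ∧ b) U EG E[(b ∨ a) U (b ∧ ¬a)]]) = {1, 5}
0 ∉ Sat(A[(a ∧ b) U EG E[(b ∨ a) U (b ∧ ¬a)]]) = {1, 5}, so the formula does not hold at 0.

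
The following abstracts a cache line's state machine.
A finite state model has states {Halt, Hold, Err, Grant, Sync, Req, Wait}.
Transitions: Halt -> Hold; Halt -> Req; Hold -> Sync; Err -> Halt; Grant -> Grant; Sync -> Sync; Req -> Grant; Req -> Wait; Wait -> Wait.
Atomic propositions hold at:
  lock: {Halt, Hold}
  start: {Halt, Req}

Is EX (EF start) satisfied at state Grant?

No

EF start: least fixpoint, start Z0 = {Halt, Req}, add states with some successor in Z. Z1 = {Halt, Err, Req}; fixed.
Sat(EF start) = {Halt, Err, Req}
Sat(EX (EF start)) = {s : some successor in {Halt, Err, Req}} = {Halt, Err}
Grant ∉ Sat(EX (EF start)) = {Halt, Err}, so the formula does not hold at Grant.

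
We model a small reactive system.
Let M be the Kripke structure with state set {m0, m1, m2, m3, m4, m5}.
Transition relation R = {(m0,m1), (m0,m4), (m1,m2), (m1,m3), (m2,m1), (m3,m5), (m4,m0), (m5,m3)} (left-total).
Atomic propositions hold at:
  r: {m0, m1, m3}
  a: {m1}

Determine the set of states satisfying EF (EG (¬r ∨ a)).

Sat(¬r) = {m2, m4, m5}
Sat(¬r ∨ a) = {m1, m2, m4, m5}
EG (¬r ∨ a): greatest fixpoint, start Z0 = {m1, m2, m4, m5}, keep only states in Sat with some successor in Z. Z1 = {m1, m2}; fixed.
Sat(EG (¬r ∨ a)) = {m1, m2}
EF (EG (¬r ∨ a)): least fixpoint, start Z0 = {m1, m2}, add states with some successor in Z. Z1 = {m0, m1, m2}; Z2 = {m0, m1, m2, m4}; fixed.
Sat(EF (EG (¬r ∨ a))) = {m0, m1, m2, m4}

{m0, m1, m2, m4}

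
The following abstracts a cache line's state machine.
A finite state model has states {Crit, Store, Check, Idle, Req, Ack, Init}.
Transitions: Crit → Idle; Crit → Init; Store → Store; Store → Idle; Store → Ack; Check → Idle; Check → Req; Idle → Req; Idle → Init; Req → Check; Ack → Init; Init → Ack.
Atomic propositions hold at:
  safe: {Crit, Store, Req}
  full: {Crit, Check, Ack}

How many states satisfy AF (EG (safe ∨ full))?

3

Sat(safe ∨ full) = {Crit, Store, Check, Req, Ack}
EG (safe ∨ full): greatest fixpoint, start Z0 = {Crit, Store, Check, Req, Ack}, keep only states in Sat with some successor in Z. Z1 = {Store, Check, Req}; fixed.
Sat(EG (safe ∨ full)) = {Store, Check, Req}
AF (EG (safe ∨ full)): least fixpoint, start Z0 = {Store, Check, Req}, add states with every successor in Z. Already a fixed point.
Sat(AF (EG (safe ∨ full))) = {Store, Check, Req}
|Sat(AF (EG (safe ∨ full)))| = |{Store, Check, Req}| = 3.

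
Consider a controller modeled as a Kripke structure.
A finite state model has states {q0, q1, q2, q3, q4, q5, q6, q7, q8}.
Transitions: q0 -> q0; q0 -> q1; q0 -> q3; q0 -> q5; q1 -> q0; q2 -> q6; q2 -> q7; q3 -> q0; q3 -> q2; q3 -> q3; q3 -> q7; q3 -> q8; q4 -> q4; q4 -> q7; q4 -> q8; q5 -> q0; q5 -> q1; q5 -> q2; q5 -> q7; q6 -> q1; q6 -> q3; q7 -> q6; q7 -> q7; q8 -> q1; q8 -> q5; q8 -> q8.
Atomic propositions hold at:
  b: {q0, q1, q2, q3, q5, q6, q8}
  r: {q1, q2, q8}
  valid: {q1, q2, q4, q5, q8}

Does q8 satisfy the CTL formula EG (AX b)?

Sat(AX b) = {s : every successor in {q0, q1, q2, q3, q5, q6, q8}} = {q0, q1, q6, q8}
EG (AX b): greatest fixpoint, start Z0 = {q0, q1, q6, q8}, keep only states in Sat with some successor in Z. Already a fixed point.
Sat(EG (AX b)) = {q0, q1, q6, q8}
q8 ∈ Sat(EG (AX b)) = {q0, q1, q6, q8}, so the formula holds at q8.

Yes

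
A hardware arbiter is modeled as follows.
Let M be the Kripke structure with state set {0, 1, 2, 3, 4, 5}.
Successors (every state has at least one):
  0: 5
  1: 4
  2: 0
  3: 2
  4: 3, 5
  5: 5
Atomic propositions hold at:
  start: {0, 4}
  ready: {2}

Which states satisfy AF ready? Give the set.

AF ready: least fixpoint, start Z0 = {2}, add states with every successor in Z. Z1 = {2, 3}; fixed.
Sat(AF ready) = {2, 3}

{2, 3}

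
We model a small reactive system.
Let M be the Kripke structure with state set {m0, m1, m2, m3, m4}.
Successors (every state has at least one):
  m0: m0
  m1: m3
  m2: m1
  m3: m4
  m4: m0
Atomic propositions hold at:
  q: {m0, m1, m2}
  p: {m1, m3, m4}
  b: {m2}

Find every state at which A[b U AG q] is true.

{m0}

AG q: greatest fixpoint, start Z0 = {m0, m1, m2}, keep only states in Sat with every successor in Z. Z1 = {m0, m2}; Z2 = {m0}; fixed.
Sat(AG q) = {m0}
A[b U AG q]: least fixpoint, start Z0 = Sat(AG q) = {m0}, add states in Sat(b) with every successor in Z. Already a fixed point.
Sat(A[b U AG q]) = {m0}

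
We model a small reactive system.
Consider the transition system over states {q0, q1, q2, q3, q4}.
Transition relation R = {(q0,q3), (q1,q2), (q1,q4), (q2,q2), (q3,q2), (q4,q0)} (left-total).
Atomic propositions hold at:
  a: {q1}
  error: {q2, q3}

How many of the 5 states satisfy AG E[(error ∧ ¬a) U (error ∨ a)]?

2

Sat(¬a) = {q0, q2, q3, q4}
Sat(error ∧ ¬a) = {q2, q3}
Sat(error ∨ a) = {q1, q2, q3}
E[(error ∧ ¬a) U (error ∨ a)]: least fixpoint, start Z0 = Sat((error ∨ a)) = {q1, q2, q3}, add states in Sat(error ∧ ¬a) with some successor in Z. Already a fixed point.
Sat(E[(error ∧ ¬a) U (error ∨ a)]) = {q1, q2, q3}
AG E[(error ∧ ¬a) U (error ∨ a)]: greatest fixpoint, start Z0 = {q1, q2, q3}, keep only states in Sat with every successor in Z. Z1 = {q2, q3}; fixed.
Sat(AG E[(error ∧ ¬a) U (error ∨ a)]) = {q2, q3}
|Sat(AG E[(error ∧ ¬a) U (error ∨ a)])| = |{q2, q3}| = 2.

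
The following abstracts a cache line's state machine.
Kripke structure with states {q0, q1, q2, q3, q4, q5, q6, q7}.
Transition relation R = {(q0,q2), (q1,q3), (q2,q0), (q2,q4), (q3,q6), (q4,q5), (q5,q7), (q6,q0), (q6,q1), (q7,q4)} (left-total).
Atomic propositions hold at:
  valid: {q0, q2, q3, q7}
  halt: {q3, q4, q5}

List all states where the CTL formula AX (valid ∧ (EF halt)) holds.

EF halt: least fixpoint, start Z0 = {q3, q4, q5}, add states with some successor in Z. Z1 = {q1, q2, q3, q4, q5, q7}; Z2 = {q0, q1, q2, q3, q4, q5, q6, q7}; fixed.
Sat(EF halt) = {q0, q1, q2, q3, q4, q5, q6, q7}
Sat(valid ∧ (EF halt)) = {q0, q2, q3, q7}
Sat(AX (valid ∧ (EF halt))) = {s : every successor in {q0, q2, q3, q7}} = {q0, q1, q5}

{q0, q1, q5}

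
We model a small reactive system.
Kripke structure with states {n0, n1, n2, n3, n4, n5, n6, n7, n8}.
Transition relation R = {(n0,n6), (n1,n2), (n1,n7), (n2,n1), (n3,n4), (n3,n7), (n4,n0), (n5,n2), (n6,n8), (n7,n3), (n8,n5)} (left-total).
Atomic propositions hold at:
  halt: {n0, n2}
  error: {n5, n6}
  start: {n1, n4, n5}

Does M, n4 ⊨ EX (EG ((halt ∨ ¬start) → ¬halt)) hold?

No

Sat(¬start) = {n0, n2, n3, n6, n7, n8}
Sat(halt ∨ ¬start) = {n0, n2, n3, n6, n7, n8}
Sat(¬halt) = {n1, n3, n4, n5, n6, n7, n8}
Sat((halt ∨ ¬start) → ¬halt) = {n1, n3, n4, n5, n6, n7, n8}
EG ((halt ∨ ¬start) → ¬halt): greatest fixpoint, start Z0 = {n1, n3, n4, n5, n6, n7, n8}, keep only states in Sat with some successor in Z. Z1 = {n1, n3, n6, n7, n8}; Z2 = {n1, n3, n6, n7}; Z3 = {n1, n3, n7}; fixed.
Sat(EG ((halt ∨ ¬start) → ¬halt)) = {n1, n3, n7}
Sat(EX (EG ((halt ∨ ¬start) → ¬halt))) = {s : some successor in {n1, n3, n7}} = {n1, n2, n3, n7}
n4 ∉ Sat(EX (EG ((halt ∨ ¬start) → ¬halt))) = {n1, n2, n3, n7}, so the formula does not hold at n4.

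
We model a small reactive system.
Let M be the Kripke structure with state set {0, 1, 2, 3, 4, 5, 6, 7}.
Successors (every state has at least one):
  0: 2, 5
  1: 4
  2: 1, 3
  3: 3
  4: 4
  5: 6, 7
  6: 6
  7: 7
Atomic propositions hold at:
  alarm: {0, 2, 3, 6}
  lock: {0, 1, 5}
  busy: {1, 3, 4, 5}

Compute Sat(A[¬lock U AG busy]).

Sat(¬lock) = {2, 3, 4, 6, 7}
AG busy: greatest fixpoint, start Z0 = {1, 3, 4, 5}, keep only states in Sat with every successor in Z. Z1 = {1, 3, 4}; fixed.
Sat(AG busy) = {1, 3, 4}
A[¬lock U AG busy]: least fixpoint, start Z0 = Sat(AG busy) = {1, 3, 4}, add states in Sat(¬lock) with every successor in Z. Z1 = {1, 2, 3, 4}; fixed.
Sat(A[¬lock U AG busy]) = {1, 2, 3, 4}

{1, 2, 3, 4}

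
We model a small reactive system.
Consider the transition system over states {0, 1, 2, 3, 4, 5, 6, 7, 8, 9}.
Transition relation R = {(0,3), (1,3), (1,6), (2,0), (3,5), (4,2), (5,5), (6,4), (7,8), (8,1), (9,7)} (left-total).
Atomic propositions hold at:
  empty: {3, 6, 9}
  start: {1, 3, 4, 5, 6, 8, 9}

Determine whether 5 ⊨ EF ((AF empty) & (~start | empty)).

AF empty: least fixpoint, start Z0 = {3, 6, 9}, add states with every successor in Z. Z1 = {0, 1, 3, 6, 9}; Z2 = {0, 1, 2, 3, 6, 8, 9}; Z3 = {0, 1, 2, 3, 4, 6, 7, 8, 9}; fixed.
Sat(AF empty) = {0, 1, 2, 3, 4, 6, 7, 8, 9}
Sat(~start) = {0, 2, 7}
Sat(~start | empty) = {0, 2, 3, 6, 7, 9}
Sat((AF empty) & (~start | empty)) = {0, 2, 3, 6, 7, 9}
EF ((AF empty) & (~start | empty)): least fixpoint, start Z0 = {0, 2, 3, 6, 7, 9}, add states with some successor in Z. Z1 = {0, 1, 2, 3, 4, 6, 7, 9}; Z2 = {0, 1, 2, 3, 4, 6, 7, 8, 9}; fixed.
Sat(EF ((AF empty) & (~start | empty))) = {0, 1, 2, 3, 4, 6, 7, 8, 9}
5 ∉ Sat(EF ((AF empty) & (~start | empty))) = {0, 1, 2, 3, 4, 6, 7, 8, 9}, so the formula does not hold at 5.

No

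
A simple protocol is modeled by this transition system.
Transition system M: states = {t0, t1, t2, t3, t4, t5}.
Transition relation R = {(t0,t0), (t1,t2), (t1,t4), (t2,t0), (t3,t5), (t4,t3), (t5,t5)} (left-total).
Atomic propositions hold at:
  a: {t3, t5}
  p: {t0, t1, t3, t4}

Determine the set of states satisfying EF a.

EF a: least fixpoint, start Z0 = {t3, t5}, add states with some successor in Z. Z1 = {t3, t4, t5}; Z2 = {t1, t3, t4, t5}; fixed.
Sat(EF a) = {t1, t3, t4, t5}

{t1, t3, t4, t5}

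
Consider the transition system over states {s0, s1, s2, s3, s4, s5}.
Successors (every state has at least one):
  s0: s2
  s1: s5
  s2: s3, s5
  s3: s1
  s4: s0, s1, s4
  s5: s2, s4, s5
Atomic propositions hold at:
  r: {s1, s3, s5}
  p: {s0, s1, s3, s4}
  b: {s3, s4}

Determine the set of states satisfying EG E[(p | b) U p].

{s4}

Sat(p | b) = {s0, s1, s3, s4}
E[(p | b) U p]: least fixpoint, start Z0 = Sat(p) = {s0, s1, s3, s4}, add states in Sat(p | b) with some successor in Z. Already a fixed point.
Sat(E[(p | b) U p]) = {s0, s1, s3, s4}
EG E[(p | b) U p]: greatest fixpoint, start Z0 = {s0, s1, s3, s4}, keep only states in Sat with some successor in Z. Z1 = {s3, s4}; Z2 = {s4}; fixed.
Sat(EG E[(p | b) U p]) = {s4}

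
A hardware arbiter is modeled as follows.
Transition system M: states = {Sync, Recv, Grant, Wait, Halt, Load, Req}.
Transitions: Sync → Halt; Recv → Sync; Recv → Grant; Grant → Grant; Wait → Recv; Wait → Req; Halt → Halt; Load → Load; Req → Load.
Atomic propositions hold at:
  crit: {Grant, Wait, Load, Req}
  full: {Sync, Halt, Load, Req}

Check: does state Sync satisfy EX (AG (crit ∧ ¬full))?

No

Sat(¬full) = {Recv, Grant, Wait}
Sat(crit ∧ ¬full) = {Grant, Wait}
AG (crit ∧ ¬full): greatest fixpoint, start Z0 = {Grant, Wait}, keep only states in Sat with every successor in Z. Z1 = {Grant}; fixed.
Sat(AG (crit ∧ ¬full)) = {Grant}
Sat(EX (AG (crit ∧ ¬full))) = {s : some successor in {Grant}} = {Recv, Grant}
Sync ∉ Sat(EX (AG (crit ∧ ¬full))) = {Recv, Grant}, so the formula does not hold at Sync.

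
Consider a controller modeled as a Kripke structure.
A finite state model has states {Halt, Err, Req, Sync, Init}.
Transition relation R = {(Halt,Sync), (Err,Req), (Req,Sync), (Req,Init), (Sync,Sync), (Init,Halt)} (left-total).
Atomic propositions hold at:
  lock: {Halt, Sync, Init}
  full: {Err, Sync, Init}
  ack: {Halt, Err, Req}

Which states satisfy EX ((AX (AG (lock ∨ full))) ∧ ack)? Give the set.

Sat(lock ∨ full) = {Halt, Err, Sync, Init}
AG (lock ∨ full): greatest fixpoint, start Z0 = {Halt, Err, Sync, Init}, keep only states in Sat with every successor in Z. Z1 = {Halt, Sync, Init}; fixed.
Sat(AG (lock ∨ full)) = {Halt, Sync, Init}
Sat(AX (AG (lock ∨ full))) = {s : every successor in {Halt, Sync, Init}} = {Halt, Req, Sync, Init}
Sat((AX (AG (lock ∨ full))) ∧ ack) = {Halt, Req}
Sat(EX ((AX (AG (lock ∨ full))) ∧ ack)) = {s : some successor in {Halt, Req}} = {Err, Init}

{Err, Init}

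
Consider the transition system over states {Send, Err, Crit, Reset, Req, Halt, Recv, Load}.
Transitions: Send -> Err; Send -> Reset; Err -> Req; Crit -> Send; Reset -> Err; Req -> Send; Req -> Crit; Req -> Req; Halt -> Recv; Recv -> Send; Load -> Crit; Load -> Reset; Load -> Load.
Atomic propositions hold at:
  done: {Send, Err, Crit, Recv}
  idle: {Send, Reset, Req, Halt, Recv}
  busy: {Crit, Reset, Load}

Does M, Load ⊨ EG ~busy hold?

Sat(~busy) = {Send, Err, Req, Halt, Recv}
EG ~busy: greatest fixpoint, start Z0 = {Send, Err, Req, Halt, Recv}, keep only states in Sat with some successor in Z. Already a fixed point.
Sat(EG ~busy) = {Send, Err, Req, Halt, Recv}
Load ∉ Sat(EG ~busy) = {Send, Err, Req, Halt, Recv}, so the formula does not hold at Load.

No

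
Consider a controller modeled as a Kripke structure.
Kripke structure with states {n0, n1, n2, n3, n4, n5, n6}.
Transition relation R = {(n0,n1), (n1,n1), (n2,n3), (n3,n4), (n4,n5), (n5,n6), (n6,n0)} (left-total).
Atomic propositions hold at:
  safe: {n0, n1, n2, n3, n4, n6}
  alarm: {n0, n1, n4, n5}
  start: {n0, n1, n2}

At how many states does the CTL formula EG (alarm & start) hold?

Sat(alarm & start) = {n0, n1}
EG (alarm & start): greatest fixpoint, start Z0 = {n0, n1}, keep only states in Sat with some successor in Z. Already a fixed point.
Sat(EG (alarm & start)) = {n0, n1}
|Sat(EG (alarm & start))| = |{n0, n1}| = 2.

2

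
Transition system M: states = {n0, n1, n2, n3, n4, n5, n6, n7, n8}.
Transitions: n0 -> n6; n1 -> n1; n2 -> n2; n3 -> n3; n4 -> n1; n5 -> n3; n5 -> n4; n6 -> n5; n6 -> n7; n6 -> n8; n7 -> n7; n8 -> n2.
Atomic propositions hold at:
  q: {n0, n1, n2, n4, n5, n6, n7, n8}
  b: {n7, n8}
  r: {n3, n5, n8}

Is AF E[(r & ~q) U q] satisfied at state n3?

No

Sat(~q) = {n3}
Sat(r & ~q) = {n3}
E[(r & ~q) U q]: least fixpoint, start Z0 = Sat(q) = {n0, n1, n2, n4, n5, n6, n7, n8}, add states in Sat(r & ~q) with some successor in Z. Already a fixed point.
Sat(E[(r & ~q) U q]) = {n0, n1, n2, n4, n5, n6, n7, n8}
AF E[(r & ~q) U q]: least fixpoint, start Z0 = {n0, n1, n2, n4, n5, n6, n7, n8}, add states with every successor in Z. Already a fixed point.
Sat(AF E[(r & ~q) U q]) = {n0, n1, n2, n4, n5, n6, n7, n8}
n3 ∉ Sat(AF E[(r & ~q) U q]) = {n0, n1, n2, n4, n5, n6, n7, n8}, so the formula does not hold at n3.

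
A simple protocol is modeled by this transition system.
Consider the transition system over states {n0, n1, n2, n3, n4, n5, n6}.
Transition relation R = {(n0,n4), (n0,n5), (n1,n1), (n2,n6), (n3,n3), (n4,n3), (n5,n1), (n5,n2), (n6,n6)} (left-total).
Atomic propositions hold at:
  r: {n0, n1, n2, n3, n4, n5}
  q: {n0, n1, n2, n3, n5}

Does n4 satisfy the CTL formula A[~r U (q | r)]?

Sat(~r) = {n6}
Sat(q | r) = {n0, n1, n2, n3, n4, n5}
A[~r U (q | r)]: least fixpoint, start Z0 = Sat((q | r)) = {n0, n1, n2, n3, n4, n5}, add states in Sat(~r) with every successor in Z. Already a fixed point.
Sat(A[~r U (q | r)]) = {n0, n1, n2, n3, n4, n5}
n4 ∈ Sat(A[~r U (q | r)]) = {n0, n1, n2, n3, n4, n5}, so the formula holds at n4.

Yes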